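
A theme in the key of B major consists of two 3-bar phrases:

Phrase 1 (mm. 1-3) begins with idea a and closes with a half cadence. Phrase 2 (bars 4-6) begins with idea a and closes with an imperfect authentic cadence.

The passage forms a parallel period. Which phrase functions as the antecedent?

The phrase ending with the weaker cadence (half cadence) is the antecedent; the one ending more conclusively (imperfect authentic cadence) is the consequent. The antecedent is phrase 1.

phrase 1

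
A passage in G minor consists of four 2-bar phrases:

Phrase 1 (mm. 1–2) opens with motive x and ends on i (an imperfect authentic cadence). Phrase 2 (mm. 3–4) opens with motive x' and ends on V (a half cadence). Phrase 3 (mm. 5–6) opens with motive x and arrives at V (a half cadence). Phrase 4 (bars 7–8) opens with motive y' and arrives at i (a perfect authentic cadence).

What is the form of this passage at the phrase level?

Four phrases in two halves: the first half (mm. 1-4) ends with a half cadence, the second (mm. 5–8) with a perfect authentic cadence — a large antecedent–consequent pair, i.e. a double period.
Phrase 3 begins with the same material as phrase 1, making it parallel.

parallel double period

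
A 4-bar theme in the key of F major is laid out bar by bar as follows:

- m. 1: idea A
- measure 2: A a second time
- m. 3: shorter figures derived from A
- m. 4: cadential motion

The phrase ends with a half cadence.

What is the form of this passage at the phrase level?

Basic idea (m. 1) + its repetition (m. 2) form the presentation; fragmentation and cadence (mm. 3-4) form the continuation — the 4-bar whole is a sentence.

sentence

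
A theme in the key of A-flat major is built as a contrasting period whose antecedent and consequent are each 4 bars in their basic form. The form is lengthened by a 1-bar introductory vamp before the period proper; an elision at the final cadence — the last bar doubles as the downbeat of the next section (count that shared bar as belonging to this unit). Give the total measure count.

Basic contrasting period: 4 + 4 = 8 bars.
8 (basic form) + 1 (introduction) = 9.
The elision shares a bar with the next section but does not change this unit's count.

9 measures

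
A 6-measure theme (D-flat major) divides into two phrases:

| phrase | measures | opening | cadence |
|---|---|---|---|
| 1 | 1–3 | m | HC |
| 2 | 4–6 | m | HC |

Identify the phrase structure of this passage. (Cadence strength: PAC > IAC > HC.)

Both phrases have the same opening (m) and the same cadence (half cadence): the second is a restatement, not a consequent, so this is a repeated phrase rather than a period.

repeated phrase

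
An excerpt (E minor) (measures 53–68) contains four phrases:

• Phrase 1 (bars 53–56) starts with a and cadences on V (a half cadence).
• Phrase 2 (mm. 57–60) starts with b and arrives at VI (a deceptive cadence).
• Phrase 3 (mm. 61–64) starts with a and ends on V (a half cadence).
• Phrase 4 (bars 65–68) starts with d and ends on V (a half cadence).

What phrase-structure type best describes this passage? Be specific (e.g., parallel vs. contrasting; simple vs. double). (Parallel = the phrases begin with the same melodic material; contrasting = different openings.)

Phrase 4 ends with a half cadence, no stronger than phrase 2's deceptive cadence, so the four phrases do not form a double period; nor do phrases 3–4 duplicate 1–2, so it is not a repeated period. With no phrase reaching a conclusive cadence, the passage is a phrase group.

phrase group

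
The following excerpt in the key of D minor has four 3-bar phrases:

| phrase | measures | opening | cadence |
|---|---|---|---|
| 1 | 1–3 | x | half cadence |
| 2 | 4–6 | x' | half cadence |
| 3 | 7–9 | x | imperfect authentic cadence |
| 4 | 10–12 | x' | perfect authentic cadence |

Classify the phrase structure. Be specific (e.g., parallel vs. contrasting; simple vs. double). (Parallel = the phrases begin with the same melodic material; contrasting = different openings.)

Four phrases in two halves: the first half (mm. 1-6) ends with a half cadence, the second (mm. 7–12) with a perfect authentic cadence — a large antecedent–consequent pair, i.e. a double period.
Phrase 3 begins with the same material as phrase 1, making it parallel.

parallel double period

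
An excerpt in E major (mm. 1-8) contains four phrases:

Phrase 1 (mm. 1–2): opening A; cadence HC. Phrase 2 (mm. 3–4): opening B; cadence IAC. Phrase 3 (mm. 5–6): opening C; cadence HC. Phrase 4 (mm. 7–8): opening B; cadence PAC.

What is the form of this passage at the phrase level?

Four phrases in two halves: the first half (bars 1–4) ends with an imperfect authentic cadence, the second (mm. 5–8) with a perfect authentic cadence — a large antecedent–consequent pair, i.e. a double period.
Phrase 3 begins with different material from phrase 1, making it contrasting.

contrasting double period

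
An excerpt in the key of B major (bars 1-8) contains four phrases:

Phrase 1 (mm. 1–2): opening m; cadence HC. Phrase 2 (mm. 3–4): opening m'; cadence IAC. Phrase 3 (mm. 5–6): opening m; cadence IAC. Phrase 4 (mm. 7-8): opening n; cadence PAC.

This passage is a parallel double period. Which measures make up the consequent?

In a double period the four phrases pair into a large antecedent (phrases 1–2, ending imperfect authentic cadence) and a large consequent (phrases 3–4, ending perfect authentic cadence). The consequent spans mm. 5-8.

measures 5–8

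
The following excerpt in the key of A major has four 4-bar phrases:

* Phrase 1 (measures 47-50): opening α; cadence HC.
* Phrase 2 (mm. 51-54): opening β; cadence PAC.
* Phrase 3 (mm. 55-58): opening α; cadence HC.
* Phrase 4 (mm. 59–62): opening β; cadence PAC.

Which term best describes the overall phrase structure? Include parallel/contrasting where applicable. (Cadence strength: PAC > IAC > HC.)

repeated period

The cadence pattern HC–PAC–HC–PAC is weak–strong twice, and phrases 3–4 restate phrases 1–2: a period heard twice, not a double period (which would end weakly at phrase 2).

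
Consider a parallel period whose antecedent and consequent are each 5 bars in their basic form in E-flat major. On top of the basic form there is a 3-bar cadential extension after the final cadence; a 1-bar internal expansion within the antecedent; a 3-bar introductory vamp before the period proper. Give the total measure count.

Basic parallel period: 5 + 5 = 10 bars.
10 (basic form) + 3 (cadential extension) + 1 (internal expansion) + 3 (introduction) = 17.

17 measures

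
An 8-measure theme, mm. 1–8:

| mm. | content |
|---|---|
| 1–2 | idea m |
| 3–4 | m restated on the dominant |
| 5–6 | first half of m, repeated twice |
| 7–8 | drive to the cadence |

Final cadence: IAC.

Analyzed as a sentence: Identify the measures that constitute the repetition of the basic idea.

measures 3–4

The presentation of a sentence is the basic idea (bars 1–2) plus its repetition (measures 3–4); the repetition of the basic idea is therefore mm. 3–4.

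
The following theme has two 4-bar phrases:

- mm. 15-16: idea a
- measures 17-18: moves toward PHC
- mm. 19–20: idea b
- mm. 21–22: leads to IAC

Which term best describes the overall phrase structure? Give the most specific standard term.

Phrase 1 ends with a Phrygian half cadence (weaker) and phrase 2 with an imperfect authentic cadence (stronger): antecedent + consequent = a period.
The two phrases open with different material (a / b), so the period is contrasting.

contrasting period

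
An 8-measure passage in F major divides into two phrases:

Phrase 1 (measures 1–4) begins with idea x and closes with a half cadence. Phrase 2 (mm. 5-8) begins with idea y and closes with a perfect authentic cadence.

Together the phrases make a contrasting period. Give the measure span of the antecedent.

The phrase ending with the weaker cadence (half cadence) is the antecedent; the one ending more conclusively (perfect authentic cadence) is the consequent. The antecedent is measures 1–4.

measures 1–4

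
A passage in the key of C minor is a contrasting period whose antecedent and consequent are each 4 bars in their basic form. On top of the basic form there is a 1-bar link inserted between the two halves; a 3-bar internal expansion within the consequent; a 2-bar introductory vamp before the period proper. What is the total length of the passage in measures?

Basic contrasting period: 4 + 4 = 8 bars.
8 (basic form) + 1 (link) + 3 (internal expansion) + 2 (introduction) = 14.

14 measures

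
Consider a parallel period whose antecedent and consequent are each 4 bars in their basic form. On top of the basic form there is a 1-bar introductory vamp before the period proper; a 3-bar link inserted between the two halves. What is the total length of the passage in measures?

Basic parallel period: 4 + 4 = 8 bars.
8 (basic form) + 1 (introduction) + 3 (link) = 12.

12 measures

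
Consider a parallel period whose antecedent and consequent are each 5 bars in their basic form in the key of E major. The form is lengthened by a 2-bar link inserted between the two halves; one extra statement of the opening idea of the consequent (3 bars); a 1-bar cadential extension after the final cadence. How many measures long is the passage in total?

Basic parallel period: 5 + 5 = 10 bars.
10 (basic form) + 2 (link) + 3 (extra statement) + 1 (cadential extension) = 16.

16 measures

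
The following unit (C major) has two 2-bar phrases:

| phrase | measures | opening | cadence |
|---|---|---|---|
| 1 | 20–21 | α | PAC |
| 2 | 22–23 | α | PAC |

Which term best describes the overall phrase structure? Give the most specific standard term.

Both phrases have the same opening (α) and the same cadence (perfect authentic cadence): the second is a restatement, not a consequent, so this is a repeated phrase rather than a period.

repeated phrase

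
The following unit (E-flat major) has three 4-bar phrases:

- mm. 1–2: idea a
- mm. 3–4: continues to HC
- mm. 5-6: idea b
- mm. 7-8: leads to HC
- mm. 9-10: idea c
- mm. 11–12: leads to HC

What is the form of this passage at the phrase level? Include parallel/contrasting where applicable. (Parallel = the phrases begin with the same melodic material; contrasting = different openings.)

The final phrase closes with a half cadence, which is not stronger than the preceding half cadence; the 3 phrases lack an overall antecedent–consequent design and so form a phrase group.

phrase group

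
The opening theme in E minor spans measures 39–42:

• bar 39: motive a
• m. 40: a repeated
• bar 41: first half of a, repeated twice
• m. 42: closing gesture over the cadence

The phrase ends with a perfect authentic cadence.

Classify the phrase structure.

sentence

Basic idea (bar 39) + its repetition (measure 40) form the presentation; fragmentation and cadence (measures 41–42) form the continuation — the 4-bar whole is a sentence.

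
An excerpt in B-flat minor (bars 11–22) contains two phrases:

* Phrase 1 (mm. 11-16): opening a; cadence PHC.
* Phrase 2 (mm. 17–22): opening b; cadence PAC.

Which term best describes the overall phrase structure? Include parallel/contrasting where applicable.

Phrase 1 ends with a Phrygian half cadence (weaker) and phrase 2 with a perfect authentic cadence (stronger): antecedent + consequent = a period.
The two phrases open with different material (a / b), so the period is contrasting.

contrasting period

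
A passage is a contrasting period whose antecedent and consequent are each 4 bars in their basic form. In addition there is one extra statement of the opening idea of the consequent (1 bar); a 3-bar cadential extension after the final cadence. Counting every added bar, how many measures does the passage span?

Basic contrasting period: 4 + 4 = 8 bars.
8 (basic form) + 1 (extra statement) + 3 (cadential extension) = 12.

12 measures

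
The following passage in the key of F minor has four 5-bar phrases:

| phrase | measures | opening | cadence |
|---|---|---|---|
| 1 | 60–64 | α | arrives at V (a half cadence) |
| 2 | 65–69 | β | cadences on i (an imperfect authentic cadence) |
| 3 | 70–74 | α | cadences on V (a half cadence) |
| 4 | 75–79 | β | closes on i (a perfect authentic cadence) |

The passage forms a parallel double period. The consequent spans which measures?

measures 70–79

In a double period the four phrases pair into a large antecedent (phrases 1–2, ending imperfect authentic cadence) and a large consequent (phrases 3–4, ending perfect authentic cadence). The consequent spans mm. 70–79.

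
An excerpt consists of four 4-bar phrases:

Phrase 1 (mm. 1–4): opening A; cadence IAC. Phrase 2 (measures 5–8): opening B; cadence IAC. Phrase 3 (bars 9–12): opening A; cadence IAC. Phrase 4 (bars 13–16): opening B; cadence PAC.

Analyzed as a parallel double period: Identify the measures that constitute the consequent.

In a double period the four phrases pair into a large antecedent (phrases 1–2, ending imperfect authentic cadence) and a large consequent (phrases 3–4, ending perfect authentic cadence). The consequent spans mm. 9–16.

measures 9–16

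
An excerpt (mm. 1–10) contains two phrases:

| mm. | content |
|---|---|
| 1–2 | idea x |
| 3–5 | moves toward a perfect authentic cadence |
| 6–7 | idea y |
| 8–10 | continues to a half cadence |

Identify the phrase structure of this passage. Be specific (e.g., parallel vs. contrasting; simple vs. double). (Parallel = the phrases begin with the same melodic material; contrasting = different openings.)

The second phrase closes with a half cadence, which is not stronger than the first phrase's perfect authentic cadence; without a weak→strong cadential pair there is no antecedent–consequent relationship, so this is a phrase group rather than a period.

phrase group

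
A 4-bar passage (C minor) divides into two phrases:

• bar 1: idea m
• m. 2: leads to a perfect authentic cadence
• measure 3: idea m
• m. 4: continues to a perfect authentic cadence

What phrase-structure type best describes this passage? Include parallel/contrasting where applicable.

repeated phrase

Both phrases have the same opening (m) and the same cadence (perfect authentic cadence): the second is a restatement, not a consequent, so this is a repeated phrase rather than a period.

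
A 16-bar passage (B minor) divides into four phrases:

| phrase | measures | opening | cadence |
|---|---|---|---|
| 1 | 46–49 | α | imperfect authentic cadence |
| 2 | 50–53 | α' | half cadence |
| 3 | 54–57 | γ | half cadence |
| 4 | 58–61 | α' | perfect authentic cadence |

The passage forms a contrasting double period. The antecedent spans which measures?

measures 46–53

In a double period the four phrases pair into a large antecedent (phrases 1–2, ending half cadence) and a large consequent (phrases 3–4, ending perfect authentic cadence). The antecedent spans mm. 46–53.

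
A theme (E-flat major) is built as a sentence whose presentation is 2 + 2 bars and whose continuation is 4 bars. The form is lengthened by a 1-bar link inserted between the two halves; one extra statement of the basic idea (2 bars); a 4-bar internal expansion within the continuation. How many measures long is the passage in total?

15 measures

Basic sentence: 2 + 2 + 4 = 8 bars.
8 (basic form) + 1 (link) + 2 (extra statement) + 4 (internal expansion) = 15.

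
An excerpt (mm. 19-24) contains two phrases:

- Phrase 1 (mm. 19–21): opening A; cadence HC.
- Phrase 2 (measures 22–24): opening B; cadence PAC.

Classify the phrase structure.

contrasting period

Phrase 1 ends with a half cadence (weaker) and phrase 2 with a perfect authentic cadence (stronger): antecedent + consequent = a period.
The two phrases open with different material (A / B), so the period is contrasting.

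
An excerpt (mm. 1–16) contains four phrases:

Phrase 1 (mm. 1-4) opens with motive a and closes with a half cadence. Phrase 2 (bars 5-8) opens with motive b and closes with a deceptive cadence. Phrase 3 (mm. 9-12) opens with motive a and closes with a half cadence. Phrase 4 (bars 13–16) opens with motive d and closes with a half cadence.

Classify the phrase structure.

Phrase 4 ends with a half cadence, no stronger than phrase 2's deceptive cadence, so the four phrases do not form a double period; nor do phrases 3–4 duplicate 1–2, so it is not a repeated period. With no phrase reaching a conclusive cadence, the passage is a phrase group.

phrase group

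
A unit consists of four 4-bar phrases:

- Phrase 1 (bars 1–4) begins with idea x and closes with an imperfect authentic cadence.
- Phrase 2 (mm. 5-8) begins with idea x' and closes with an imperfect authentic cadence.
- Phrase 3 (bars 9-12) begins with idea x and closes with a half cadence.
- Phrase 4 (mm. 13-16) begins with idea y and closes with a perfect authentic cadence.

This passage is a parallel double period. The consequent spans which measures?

In a double period the four phrases pair into a large antecedent (phrases 1–2, ending imperfect authentic cadence) and a large consequent (phrases 3–4, ending perfect authentic cadence). The consequent spans bars 9-16.

measures 9–16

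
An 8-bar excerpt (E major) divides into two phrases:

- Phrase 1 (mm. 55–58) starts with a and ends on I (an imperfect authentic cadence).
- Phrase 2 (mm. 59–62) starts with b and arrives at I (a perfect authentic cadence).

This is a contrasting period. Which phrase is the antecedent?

The phrase ending with the weaker cadence (imperfect authentic cadence) is the antecedent; the one ending more conclusively (perfect authentic cadence) is the consequent. The antecedent is phrase 1.

phrase 1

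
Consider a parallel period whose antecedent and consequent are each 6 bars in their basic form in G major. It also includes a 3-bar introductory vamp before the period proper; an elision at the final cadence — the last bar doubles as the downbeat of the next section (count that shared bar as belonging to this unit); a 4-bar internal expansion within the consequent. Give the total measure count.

19 measures

Basic parallel period: 6 + 6 = 12 bars.
12 (basic form) + 3 (introduction) + 4 (internal expansion) = 19.
The elision shares a bar with the next section but does not change this unit's count.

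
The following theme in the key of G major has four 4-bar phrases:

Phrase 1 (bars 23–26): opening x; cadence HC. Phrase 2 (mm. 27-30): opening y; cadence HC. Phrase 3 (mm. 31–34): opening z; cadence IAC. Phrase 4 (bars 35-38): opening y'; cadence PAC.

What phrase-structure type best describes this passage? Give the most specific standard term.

Four phrases in two halves: the first half (bars 23–30) ends with a half cadence, the second (mm. 31–38) with a perfect authentic cadence — a large antecedent–consequent pair, i.e. a double period.
Phrase 3 begins with different material from phrase 1, making it contrasting.

contrasting double period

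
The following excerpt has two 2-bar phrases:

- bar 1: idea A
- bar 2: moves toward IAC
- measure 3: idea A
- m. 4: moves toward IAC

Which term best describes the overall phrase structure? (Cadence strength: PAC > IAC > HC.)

repeated phrase

Both phrases have the same opening (A) and the same cadence (imperfect authentic cadence): the second is a restatement, not a consequent, so this is a repeated phrase rather than a period.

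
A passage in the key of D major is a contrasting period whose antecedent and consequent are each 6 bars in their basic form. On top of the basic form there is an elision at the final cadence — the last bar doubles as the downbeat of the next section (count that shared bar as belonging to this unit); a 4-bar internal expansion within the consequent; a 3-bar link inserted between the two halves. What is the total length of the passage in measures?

Basic contrasting period: 6 + 6 = 12 bars.
12 (basic form) + 4 (internal expansion) + 3 (link) = 19.
The elision shares a bar with the next section but does not change this unit's count.

19 measures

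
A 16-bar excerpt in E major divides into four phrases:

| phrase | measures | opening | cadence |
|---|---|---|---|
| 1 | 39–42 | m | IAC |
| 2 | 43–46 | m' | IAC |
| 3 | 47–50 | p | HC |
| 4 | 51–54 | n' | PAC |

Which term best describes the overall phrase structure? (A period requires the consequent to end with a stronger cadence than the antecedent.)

Four phrases in two halves: the first half (bars 39–46) ends with an imperfect authentic cadence, the second (bars 47-54) with a perfect authentic cadence — a large antecedent–consequent pair, i.e. a double period.
Phrase 3 begins with different material from phrase 1, making it contrasting.

contrasting double period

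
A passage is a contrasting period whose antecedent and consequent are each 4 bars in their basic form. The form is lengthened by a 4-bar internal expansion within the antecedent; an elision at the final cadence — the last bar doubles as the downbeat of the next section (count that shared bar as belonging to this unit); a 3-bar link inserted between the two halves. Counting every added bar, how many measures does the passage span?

15 measures

Basic contrasting period: 4 + 4 = 8 bars.
8 (basic form) + 4 (internal expansion) + 3 (link) = 15.
The elision shares a bar with the next section but does not change this unit's count.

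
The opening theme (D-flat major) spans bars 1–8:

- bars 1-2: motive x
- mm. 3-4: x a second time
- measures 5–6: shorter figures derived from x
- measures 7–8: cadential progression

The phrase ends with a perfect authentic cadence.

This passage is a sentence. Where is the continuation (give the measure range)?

measures 5–8

After the presentation (bars 1–4), the continuation covers the fragmentation through the cadence: bars 5-8.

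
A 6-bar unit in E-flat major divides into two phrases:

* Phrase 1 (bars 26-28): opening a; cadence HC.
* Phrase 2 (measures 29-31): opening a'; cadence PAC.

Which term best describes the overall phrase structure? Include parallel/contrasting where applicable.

parallel period

Phrase 1 ends with a half cadence (weaker) and phrase 2 with a perfect authentic cadence (stronger): antecedent + consequent = a period.
The two phrases open with the same material (a / a'), so the period is parallel.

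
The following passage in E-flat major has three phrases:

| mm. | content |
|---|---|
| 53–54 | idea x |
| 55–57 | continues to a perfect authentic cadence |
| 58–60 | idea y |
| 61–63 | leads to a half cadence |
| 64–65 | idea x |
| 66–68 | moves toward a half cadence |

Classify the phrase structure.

phrase group

The final phrase closes with a half cadence, which is not stronger than the preceding half cadence; the 3 phrases lack an overall antecedent–consequent design and so form a phrase group.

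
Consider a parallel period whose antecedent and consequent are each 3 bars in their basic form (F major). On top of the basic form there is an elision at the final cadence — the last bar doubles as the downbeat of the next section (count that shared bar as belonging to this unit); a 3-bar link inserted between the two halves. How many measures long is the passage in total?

9 measures

Basic parallel period: 3 + 3 = 6 bars.
6 (basic form) + 3 (link) = 9.
The elision shares a bar with the next section but does not change this unit's count.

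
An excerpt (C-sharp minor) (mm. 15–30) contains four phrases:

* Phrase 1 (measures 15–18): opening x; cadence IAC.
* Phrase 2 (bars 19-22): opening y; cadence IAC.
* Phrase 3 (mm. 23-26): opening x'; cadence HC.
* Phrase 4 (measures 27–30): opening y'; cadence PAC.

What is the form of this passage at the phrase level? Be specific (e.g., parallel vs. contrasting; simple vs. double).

parallel double period

Four phrases in two halves: the first half (mm. 15–22) ends with an imperfect authentic cadence, the second (mm. 23–30) with a perfect authentic cadence — a large antecedent–consequent pair, i.e. a double period.
Phrase 3 begins with the same material as phrase 1, making it parallel.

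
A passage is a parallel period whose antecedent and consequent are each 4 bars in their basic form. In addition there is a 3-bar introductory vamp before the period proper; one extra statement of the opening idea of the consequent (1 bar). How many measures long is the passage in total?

Basic parallel period: 4 + 4 = 8 bars.
8 (basic form) + 3 (introduction) + 1 (extra statement) = 12.

12 measures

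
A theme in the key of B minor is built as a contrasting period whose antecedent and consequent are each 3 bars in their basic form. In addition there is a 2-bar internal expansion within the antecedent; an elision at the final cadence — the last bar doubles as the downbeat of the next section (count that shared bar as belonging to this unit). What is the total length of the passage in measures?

8 measures

Basic contrasting period: 3 + 3 = 6 bars.
6 (basic form) + 2 (internal expansion) = 8.
The elision shares a bar with the next section but does not change this unit's count.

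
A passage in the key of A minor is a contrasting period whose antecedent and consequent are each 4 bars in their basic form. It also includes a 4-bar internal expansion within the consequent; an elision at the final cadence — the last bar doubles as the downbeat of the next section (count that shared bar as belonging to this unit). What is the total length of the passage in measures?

Basic contrasting period: 4 + 4 = 8 bars.
8 (basic form) + 4 (internal expansion) = 12.
The elision shares a bar with the next section but does not change this unit's count.

12 measures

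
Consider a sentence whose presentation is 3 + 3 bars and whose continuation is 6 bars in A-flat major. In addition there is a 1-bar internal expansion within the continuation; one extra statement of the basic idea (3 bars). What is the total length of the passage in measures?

16 measures

Basic sentence: 3 + 3 + 6 = 12 bars.
12 (basic form) + 1 (internal expansion) + 3 (extra statement) = 16.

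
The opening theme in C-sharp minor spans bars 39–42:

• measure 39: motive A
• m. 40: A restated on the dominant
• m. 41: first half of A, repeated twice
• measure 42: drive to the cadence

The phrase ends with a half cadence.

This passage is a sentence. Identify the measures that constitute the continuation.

measures 41–42

After the presentation (mm. 39-40), the continuation covers the fragmentation through the cadence: measures 41-42.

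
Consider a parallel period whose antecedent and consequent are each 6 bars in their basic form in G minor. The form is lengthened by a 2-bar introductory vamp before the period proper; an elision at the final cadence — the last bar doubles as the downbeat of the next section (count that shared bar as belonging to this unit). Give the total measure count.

14 measures

Basic parallel period: 6 + 6 = 12 bars.
12 (basic form) + 2 (introduction) = 14.
The elision shares a bar with the next section but does not change this unit's count.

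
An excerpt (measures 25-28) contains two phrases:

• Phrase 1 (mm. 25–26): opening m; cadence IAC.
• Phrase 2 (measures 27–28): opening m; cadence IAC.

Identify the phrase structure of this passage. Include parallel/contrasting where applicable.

Both phrases have the same opening (m) and the same cadence (imperfect authentic cadence): the second is a restatement, not a consequent, so this is a repeated phrase rather than a period.

repeated phrase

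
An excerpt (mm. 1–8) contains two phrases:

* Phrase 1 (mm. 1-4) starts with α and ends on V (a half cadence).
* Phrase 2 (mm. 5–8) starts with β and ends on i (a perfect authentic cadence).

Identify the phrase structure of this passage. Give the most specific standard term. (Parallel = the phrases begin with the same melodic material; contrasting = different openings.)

contrasting period

Phrase 1 ends with a half cadence (weaker) and phrase 2 with a perfect authentic cadence (stronger): antecedent + consequent = a period.
The two phrases open with different material (α / β), so the period is contrasting.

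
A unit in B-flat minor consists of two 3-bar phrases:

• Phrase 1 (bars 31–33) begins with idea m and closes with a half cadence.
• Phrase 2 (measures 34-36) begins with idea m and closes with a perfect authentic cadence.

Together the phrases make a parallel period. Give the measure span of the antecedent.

The phrase ending with the weaker cadence (half cadence) is the antecedent; the one ending more conclusively (perfect authentic cadence) is the consequent. The antecedent is measures 31–33.

measures 31–33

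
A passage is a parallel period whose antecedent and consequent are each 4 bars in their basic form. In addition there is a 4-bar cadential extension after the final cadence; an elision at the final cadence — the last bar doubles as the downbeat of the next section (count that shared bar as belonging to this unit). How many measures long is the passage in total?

12 measures

Basic parallel period: 4 + 4 = 8 bars.
8 (basic form) + 4 (cadential extension) = 12.
The elision shares a bar with the next section but does not change this unit's count.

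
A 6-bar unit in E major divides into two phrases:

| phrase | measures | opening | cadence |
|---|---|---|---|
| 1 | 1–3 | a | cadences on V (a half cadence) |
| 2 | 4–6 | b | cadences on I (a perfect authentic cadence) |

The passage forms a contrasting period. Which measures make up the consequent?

The antecedent is the phrase ending with the weaker cadence (half cadence, phrase 1) and the consequent the one ending more conclusively (perfect authentic cadence, phrase 2); the consequent is bars 4–6.

measures 4–6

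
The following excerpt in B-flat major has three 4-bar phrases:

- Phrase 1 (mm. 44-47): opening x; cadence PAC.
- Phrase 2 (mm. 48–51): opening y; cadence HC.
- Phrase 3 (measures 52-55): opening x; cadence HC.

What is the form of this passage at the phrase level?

The final phrase closes with a half cadence, which is not stronger than the preceding half cadence; the 3 phrases lack an overall antecedent–consequent design and so form a phrase group.

phrase group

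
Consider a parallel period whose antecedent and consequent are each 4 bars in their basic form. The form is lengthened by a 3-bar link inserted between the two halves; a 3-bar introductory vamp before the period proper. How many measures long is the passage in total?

14 measures

Basic parallel period: 4 + 4 = 8 bars.
8 (basic form) + 3 (link) + 3 (introduction) = 14.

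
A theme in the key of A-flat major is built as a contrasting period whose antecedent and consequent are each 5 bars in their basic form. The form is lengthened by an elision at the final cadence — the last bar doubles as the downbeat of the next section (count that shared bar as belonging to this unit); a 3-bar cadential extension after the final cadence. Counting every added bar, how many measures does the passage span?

13 measures

Basic contrasting period: 5 + 5 = 10 bars.
10 (basic form) + 3 (cadential extension) = 13.
The elision shares a bar with the next section but does not change this unit's count.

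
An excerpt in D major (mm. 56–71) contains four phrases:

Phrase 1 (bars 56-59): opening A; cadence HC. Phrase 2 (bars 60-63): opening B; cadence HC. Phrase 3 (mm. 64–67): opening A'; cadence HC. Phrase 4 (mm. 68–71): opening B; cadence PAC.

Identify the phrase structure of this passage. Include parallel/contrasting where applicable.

parallel double period

Four phrases in two halves: the first half (mm. 56–63) ends with a half cadence, the second (bars 64-71) with a perfect authentic cadence — a large antecedent–consequent pair, i.e. a double period.
Phrase 3 begins with the same material as phrase 1, making it parallel.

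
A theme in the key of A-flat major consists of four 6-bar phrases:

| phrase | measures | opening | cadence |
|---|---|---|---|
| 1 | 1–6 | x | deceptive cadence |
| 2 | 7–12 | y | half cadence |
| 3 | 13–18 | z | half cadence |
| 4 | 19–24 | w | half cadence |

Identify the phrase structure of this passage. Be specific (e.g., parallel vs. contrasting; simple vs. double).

Phrase 4 ends with a half cadence, no stronger than phrase 2's half cadence, so the four phrases do not form a double period; nor do phrases 3–4 duplicate 1–2, so it is not a repeated period. With no phrase reaching a conclusive cadence, the passage is a phrase group.

phrase group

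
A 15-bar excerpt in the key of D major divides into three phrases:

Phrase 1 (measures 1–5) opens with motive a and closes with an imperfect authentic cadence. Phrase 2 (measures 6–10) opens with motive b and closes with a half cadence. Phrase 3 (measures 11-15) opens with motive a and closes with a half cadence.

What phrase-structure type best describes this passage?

phrase group

The final phrase closes with a half cadence, which is not stronger than the preceding half cadence; the 3 phrases lack an overall antecedent–consequent design and so form a phrase group.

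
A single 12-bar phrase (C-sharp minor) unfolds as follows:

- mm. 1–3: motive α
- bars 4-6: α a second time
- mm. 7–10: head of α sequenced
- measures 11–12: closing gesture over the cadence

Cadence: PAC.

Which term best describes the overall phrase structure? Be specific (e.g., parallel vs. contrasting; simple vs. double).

sentence

Basic idea (bars 1–3) + its repetition (measures 4-6) form the presentation; fragmentation and cadence (mm. 7–12) form the continuation — the 12-bar whole is a sentence.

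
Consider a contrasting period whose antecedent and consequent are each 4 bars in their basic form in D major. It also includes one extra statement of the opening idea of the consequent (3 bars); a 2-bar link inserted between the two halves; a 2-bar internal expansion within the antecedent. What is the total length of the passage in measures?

Basic contrasting period: 4 + 4 = 8 bars.
8 (basic form) + 3 (extra statement) + 2 (link) + 2 (internal expansion) = 15.

15 measures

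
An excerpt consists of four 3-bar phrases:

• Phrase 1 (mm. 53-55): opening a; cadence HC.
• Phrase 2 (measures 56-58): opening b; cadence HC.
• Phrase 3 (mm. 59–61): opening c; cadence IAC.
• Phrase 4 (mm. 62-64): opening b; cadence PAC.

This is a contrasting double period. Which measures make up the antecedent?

measures 53–58

In a double period the first pair of phrases (ending half cadence) is the large antecedent and the second pair (ending perfect authentic cadence) is the large consequent; the antecedent is measures 53–58.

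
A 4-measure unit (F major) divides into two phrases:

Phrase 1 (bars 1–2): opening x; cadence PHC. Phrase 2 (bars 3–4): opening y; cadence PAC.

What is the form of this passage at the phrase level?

contrasting period

Phrase 1 ends with a Phrygian half cadence (weaker) and phrase 2 with a perfect authentic cadence (stronger): antecedent + consequent = a period.
The two phrases open with different material (x / y), so the period is contrasting.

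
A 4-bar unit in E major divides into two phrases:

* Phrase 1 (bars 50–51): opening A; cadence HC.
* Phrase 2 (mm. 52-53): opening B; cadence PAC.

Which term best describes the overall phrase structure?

Phrase 1 ends with a half cadence (weaker) and phrase 2 with a perfect authentic cadence (stronger): antecedent + consequent = a period.
The two phrases open with different material (A / B), so the period is contrasting.

contrasting period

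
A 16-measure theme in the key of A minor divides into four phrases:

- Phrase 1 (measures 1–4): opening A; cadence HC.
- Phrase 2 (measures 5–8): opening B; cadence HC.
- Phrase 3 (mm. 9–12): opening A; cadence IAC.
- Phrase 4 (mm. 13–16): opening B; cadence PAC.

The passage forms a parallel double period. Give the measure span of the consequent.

In a double period the four phrases pair into a large antecedent (phrases 1–2, ending half cadence) and a large consequent (phrases 3–4, ending perfect authentic cadence). The consequent spans mm. 9-16.

measures 9–16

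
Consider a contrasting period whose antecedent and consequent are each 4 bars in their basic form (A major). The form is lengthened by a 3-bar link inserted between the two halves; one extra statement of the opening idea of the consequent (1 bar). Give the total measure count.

12 measures

Basic contrasting period: 4 + 4 = 8 bars.
8 (basic form) + 3 (link) + 1 (extra statement) = 12.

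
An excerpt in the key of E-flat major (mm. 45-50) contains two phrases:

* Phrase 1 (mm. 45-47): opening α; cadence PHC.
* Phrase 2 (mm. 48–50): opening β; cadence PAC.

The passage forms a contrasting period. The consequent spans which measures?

The antecedent is the phrase ending with the weaker cadence (Phrygian half cadence, phrase 1) and the consequent the one ending more conclusively (perfect authentic cadence, phrase 2); the consequent is mm. 48–50.

measures 48–50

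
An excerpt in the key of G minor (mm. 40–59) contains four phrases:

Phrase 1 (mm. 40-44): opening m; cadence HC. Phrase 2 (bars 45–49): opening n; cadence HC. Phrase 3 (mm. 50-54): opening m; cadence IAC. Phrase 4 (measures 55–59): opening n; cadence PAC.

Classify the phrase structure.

parallel double period

Four phrases in two halves: the first half (bars 40–49) ends with a half cadence, the second (bars 50–59) with a perfect authentic cadence — a large antecedent–consequent pair, i.e. a double period.
Phrase 3 begins with the same material as phrase 1, making it parallel.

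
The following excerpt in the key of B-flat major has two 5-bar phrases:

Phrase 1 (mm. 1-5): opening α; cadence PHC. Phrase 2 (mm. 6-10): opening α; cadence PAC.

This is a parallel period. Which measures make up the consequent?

The phrase ending with the weaker cadence (Phrygian half cadence) is the antecedent; the one ending more conclusively (perfect authentic cadence) is the consequent. The consequent is measures 6–10.

measures 6–10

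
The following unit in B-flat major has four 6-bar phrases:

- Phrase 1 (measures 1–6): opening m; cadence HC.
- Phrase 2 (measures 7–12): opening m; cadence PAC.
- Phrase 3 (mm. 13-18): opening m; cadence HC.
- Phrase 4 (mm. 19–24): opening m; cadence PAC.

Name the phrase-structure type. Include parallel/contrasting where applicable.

The cadence pattern HC–PAC–HC–PAC is weak–strong twice, and phrases 3–4 restate phrases 1–2: a period heard twice, not a double period (which would end weakly at phrase 2).

repeated period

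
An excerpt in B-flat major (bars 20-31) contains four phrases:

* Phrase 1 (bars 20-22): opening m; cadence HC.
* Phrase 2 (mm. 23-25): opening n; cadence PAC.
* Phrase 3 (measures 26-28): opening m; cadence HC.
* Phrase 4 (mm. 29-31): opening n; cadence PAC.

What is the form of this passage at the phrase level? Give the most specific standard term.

The cadence pattern HC–PAC–HC–PAC is weak–strong twice, and phrases 3–4 restate phrases 1–2: a period heard twice, not a double period (which would end weakly at phrase 2).

repeated period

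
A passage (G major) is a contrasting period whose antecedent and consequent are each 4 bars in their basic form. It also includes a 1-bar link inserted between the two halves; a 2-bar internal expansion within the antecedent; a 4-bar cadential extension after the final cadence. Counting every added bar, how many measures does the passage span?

Basic contrasting period: 4 + 4 = 8 bars.
8 (basic form) + 1 (link) + 2 (internal expansion) + 4 (cadential extension) = 15.

15 measures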